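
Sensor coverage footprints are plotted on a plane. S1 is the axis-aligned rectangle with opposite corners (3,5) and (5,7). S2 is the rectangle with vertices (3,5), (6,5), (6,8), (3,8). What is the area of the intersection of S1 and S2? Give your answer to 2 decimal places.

|S1∩S2|: x∈[3,5], y∈[5,7] → 2·2 = 4.

4.00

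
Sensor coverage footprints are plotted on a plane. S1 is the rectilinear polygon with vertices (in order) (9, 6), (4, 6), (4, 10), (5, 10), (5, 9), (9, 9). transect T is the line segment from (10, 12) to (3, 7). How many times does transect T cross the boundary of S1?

2

The segment meets the boundary at (4,7.714), (5.8,9).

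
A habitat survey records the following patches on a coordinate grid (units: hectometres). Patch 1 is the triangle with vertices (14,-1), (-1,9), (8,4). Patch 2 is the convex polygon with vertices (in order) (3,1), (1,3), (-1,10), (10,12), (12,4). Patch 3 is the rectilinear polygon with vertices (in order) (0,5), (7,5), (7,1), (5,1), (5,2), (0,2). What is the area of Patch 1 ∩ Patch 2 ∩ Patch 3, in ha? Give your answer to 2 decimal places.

The intersection is the polygon with vertices (7,4.556), (7,3.667), (5,5), (6.2,5).
By the shoelace formula its area is 1.16.

1.16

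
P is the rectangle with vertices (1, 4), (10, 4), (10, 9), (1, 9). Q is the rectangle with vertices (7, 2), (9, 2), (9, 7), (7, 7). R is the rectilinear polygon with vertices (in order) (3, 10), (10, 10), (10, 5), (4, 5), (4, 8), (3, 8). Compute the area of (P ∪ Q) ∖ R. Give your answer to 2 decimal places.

24.00

|P ∪ Q| = 49.
|(P ∪ Q) ∩ R| = 25.
|(P ∪ Q) ∖ R| = 49 − 25 = 24.00.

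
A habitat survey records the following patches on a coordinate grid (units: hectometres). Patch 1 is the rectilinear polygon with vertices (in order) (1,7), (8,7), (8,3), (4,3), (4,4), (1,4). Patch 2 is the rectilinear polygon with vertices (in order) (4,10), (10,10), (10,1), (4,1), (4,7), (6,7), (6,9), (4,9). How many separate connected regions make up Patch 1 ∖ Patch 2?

1

Patch 1 ∖ Patch 2 is a single connected region.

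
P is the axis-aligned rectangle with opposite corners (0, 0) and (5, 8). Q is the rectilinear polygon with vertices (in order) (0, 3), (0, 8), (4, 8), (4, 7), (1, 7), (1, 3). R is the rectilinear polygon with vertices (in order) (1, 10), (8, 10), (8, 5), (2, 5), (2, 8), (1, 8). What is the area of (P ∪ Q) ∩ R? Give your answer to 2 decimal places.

|P ∪ Q| = 40.
|(P ∪ Q) ∩ R| = 9.00.

9.00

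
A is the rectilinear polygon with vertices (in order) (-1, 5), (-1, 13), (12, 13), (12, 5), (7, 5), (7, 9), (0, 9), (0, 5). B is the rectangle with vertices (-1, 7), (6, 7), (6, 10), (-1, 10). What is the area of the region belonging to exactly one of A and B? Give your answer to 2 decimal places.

|A| = 76, |B| = 21, |A∩B| = 9.
|A △ B| = |A| + |B| − 2·|A∩B| = 76 + 21 − 18 = 79.00.

79.00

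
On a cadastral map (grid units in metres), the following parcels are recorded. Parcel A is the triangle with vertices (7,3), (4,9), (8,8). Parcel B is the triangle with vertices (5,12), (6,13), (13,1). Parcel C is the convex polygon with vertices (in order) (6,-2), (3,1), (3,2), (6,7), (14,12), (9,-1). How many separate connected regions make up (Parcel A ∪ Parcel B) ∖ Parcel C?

3

(Parcel A ∪ Parcel B) ∖ Parcel C splits into 3 disjoint pieces (area 4.2403, area 5.597, area 0.698).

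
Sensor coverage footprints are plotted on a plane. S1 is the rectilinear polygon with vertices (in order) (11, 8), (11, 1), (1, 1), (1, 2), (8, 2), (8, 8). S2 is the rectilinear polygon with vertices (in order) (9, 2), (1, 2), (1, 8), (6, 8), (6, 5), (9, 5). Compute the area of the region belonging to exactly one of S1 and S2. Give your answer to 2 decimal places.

|S1| = 28, |S2| = 39, |S1∩S2| = 3.
|S1 △ S2| = |S1| + |S2| − 2·|S1∩S2| = 28 + 39 − 6 = 61.00.

61.00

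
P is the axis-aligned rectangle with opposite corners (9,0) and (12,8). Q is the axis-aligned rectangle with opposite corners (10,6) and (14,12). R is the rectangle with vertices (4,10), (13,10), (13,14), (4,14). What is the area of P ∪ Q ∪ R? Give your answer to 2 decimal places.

74.00

By inclusion–exclusion:
Individual areas: |P| = 24, |Q| = 24, |R| = 36.
|P∩Q|: x∈[10,12], y∈[6,8] → 2·2 = 4.
|P∩R| = 0 (no overlap).
|Q∩R|: x∈[10,13], y∈[10,12] → 3·2 = 6.
|P∩Q∩R| = 0.
|P ∪ Q ∪ R| = 84 − 10 + 0 = 74.00.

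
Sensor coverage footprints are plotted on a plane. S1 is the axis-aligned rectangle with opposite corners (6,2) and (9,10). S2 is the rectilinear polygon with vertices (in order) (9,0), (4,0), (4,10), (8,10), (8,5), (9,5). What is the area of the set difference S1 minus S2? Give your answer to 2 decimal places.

|S1| = 24, |S1∩S2| = 19.
|S1 ∖ S2| = |S1| − |S1∩S2| = 24 − 19 = 5.00.

5.00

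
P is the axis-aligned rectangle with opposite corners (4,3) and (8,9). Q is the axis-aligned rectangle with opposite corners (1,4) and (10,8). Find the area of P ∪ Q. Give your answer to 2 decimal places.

44.00

By inclusion–exclusion:
Individual areas: |P| = 24, |Q| = 36.
|P∩Q|: x∈[4,8], y∈[4,8] → 4·4 = 16.
|P ∪ Q| = 60 − 16 = 44.00.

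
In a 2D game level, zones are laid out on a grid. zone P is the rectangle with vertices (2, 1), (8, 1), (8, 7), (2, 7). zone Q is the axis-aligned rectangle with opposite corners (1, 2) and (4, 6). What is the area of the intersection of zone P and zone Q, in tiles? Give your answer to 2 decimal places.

8.00

|zone P∩zone Q|: x∈[2,4], y∈[2,6] → 2·4 = 8.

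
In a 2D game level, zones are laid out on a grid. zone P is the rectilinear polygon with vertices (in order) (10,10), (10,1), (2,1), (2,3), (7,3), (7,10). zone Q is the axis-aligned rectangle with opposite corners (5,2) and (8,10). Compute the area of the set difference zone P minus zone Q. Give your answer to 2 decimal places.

|zone P| = 37, |zone P∩zone Q| = 10.
|zone P ∖ zone Q| = |zone P| − |zone P∩zone Q| = 37 − 10 = 27.00.

27.00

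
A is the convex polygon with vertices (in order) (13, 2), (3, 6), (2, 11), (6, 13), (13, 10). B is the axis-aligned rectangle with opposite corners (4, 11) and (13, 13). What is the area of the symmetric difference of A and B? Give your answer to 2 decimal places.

82.67

|A| = 80, |B| = 18, |A∩B| = 7.6667.
|A △ B| = |A| + |B| − 2·|A∩B| = 80 + 18 − 15.3333 = 82.67.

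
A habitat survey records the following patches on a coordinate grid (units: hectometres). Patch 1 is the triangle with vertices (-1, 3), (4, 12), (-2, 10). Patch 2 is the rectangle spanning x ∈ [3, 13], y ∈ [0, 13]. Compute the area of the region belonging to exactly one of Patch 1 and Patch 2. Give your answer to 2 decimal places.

150.53

|Patch 1| = 22, |Patch 2| = 130, |Patch 1∩Patch 2| = 0.7333.
|Patch 1 △ Patch 2| = |Patch 1| + |Patch 2| − 2·|Patch 1∩Patch 2| = 22 + 130 − 1.4667 = 150.53.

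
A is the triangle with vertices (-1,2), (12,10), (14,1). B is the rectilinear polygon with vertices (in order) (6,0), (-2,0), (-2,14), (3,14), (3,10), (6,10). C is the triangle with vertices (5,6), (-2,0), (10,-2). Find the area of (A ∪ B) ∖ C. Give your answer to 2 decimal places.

120.91

|A ∪ B| = 149.7897.
|(A ∪ B) ∩ C| = 28.8797.
|(A ∪ B) ∖ C| = 149.7897 − 28.8797 = 120.91.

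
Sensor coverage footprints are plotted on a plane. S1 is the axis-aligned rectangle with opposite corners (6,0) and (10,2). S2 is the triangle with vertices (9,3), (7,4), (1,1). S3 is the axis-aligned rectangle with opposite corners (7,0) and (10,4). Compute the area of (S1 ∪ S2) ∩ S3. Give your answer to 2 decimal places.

|S1 ∪ S2| = 14.
|(S1 ∪ S2) ∩ S3| = 7.50.

7.50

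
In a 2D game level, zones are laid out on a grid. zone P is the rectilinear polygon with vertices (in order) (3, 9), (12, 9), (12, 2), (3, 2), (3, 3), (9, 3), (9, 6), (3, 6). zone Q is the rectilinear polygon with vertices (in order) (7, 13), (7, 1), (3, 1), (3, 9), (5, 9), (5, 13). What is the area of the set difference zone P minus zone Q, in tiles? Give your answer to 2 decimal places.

29.00

|zone P| = 45, |zone P∩zone Q| = 16.
|zone P ∖ zone Q| = |zone P| − |zone P∩zone Q| = 45 − 16 = 29.00.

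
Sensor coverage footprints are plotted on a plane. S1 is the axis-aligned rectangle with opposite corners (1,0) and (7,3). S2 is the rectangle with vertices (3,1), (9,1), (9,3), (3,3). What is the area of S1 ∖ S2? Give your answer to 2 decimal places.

10.00

|S1∩S2|: x∈[3,7], y∈[1,3] → 4·2 = 8.
|S1| = 18.
|S1 ∖ S2| = |S1| − |S1∩S2| = 18 − 8 = 10.00.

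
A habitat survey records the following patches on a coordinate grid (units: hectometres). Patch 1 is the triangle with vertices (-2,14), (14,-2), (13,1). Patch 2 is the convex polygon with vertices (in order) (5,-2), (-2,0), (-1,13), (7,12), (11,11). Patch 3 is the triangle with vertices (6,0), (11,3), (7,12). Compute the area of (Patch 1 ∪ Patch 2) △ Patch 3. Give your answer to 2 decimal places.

|Patch 1 ∪ Patch 2| = 141.837.
|(Patch 1 ∪ Patch 2) ∩ Patch 3| = 18.6293.
|(Patch 1 ∪ Patch 2) △ Patch 3| = 141.837 + 28.5 − 37.2586 = 133.08.

133.08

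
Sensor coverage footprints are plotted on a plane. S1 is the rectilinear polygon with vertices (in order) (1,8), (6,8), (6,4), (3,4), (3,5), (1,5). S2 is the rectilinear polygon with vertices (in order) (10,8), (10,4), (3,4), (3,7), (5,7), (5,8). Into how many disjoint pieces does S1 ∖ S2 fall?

S1 ∖ S2 is a single connected region.

1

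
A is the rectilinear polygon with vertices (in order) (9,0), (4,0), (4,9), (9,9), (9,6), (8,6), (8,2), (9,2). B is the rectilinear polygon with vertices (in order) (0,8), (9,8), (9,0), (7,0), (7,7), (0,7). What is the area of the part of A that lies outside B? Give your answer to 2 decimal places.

|A| = 41, |A∩B| = 15.
|A ∖ B| = |A| − |A∩B| = 41 − 15 = 26.00.

26.00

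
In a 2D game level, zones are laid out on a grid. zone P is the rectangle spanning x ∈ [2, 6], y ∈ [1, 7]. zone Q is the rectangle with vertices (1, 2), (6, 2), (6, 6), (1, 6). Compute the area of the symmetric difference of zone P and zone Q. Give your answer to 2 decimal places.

12.00

|zone P∩zone Q|: x∈[2,6], y∈[2,6] → 4·4 = 16.
|zone P △ zone Q| = |zone P| + |zone Q| − 2·|zone P∩zone Q| = 24 + 20 − 32 = 12.00.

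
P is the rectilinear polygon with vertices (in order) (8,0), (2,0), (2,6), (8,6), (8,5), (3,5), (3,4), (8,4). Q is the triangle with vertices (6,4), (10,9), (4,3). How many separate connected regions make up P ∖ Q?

2

P ∖ Q splits into 2 disjoint pieces (area 29, area 0.8).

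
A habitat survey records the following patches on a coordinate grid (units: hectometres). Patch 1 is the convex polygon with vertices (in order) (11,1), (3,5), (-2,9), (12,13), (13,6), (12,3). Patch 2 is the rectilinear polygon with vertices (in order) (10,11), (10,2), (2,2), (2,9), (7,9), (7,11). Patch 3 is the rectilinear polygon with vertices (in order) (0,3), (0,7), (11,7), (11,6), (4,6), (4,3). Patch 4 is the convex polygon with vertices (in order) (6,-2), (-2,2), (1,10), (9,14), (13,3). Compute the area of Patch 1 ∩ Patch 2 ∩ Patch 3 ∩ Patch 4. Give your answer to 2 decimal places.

9.85

The intersection is the polygon with vertices (2,7), (10,7), (10,6), (4,6), (4,4.5), (3,5), (2,5.8).
By the shoelace formula its area is 9.85.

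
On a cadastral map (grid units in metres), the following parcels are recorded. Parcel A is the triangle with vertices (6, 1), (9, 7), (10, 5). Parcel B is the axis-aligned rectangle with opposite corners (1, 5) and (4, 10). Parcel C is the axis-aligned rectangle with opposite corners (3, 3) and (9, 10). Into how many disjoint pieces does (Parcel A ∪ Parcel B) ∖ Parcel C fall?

3

(Parcel A ∪ Parcel B) ∖ Parcel C splits into 3 disjoint pieces (area 1, area 1.5, area 10).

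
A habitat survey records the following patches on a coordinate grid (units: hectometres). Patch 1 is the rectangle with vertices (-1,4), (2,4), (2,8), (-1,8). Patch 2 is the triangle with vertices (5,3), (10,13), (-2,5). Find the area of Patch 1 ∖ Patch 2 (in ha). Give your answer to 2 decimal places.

|Patch 1| = 12, |Patch 1∩Patch 2| = 7.1071.
|Patch 1 ∖ Patch 2| = |Patch 1| − |Patch 1∩Patch 2| = 12 − 7.1071 = 4.89.

4.89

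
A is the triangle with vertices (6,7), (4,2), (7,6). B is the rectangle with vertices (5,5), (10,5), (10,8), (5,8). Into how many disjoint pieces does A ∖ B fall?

1

A ∖ B is a single connected region.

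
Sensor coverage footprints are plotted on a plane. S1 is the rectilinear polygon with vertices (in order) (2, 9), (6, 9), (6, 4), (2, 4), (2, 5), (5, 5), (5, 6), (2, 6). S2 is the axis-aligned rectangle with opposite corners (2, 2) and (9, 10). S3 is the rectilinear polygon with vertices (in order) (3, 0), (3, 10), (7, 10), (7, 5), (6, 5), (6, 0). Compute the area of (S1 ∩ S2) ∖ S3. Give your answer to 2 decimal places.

|S1 ∩ S2| = 17.
|(S1 ∩ S2) ∩ S3| = 13.
|(S1 ∩ S2) ∖ S3| = 17 − 13 = 4.00.

4.00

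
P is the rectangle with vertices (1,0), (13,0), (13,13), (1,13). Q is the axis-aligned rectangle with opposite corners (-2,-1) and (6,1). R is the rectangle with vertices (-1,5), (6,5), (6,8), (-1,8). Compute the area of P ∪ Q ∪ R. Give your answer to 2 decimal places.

173.00

By inclusion–exclusion:
Individual areas: |P| = 156, |Q| = 16, |R| = 21.
|P∩Q|: x∈[1,6], y∈[0,1] → 5·1 = 5.
|P∩R|: x∈[1,6], y∈[5,8] → 5·3 = 15.
|Q∩R| = 0 (no overlap).
|P∩Q∩R| = 0.
|P ∪ Q ∪ R| = 193 − 20 + 0 = 173.00.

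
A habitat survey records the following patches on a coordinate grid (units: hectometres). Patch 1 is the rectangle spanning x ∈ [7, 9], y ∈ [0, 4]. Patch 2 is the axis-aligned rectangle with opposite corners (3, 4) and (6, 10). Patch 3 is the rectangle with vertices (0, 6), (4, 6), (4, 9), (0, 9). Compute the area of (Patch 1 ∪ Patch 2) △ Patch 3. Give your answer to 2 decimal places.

|Patch 1 ∪ Patch 2| = 26.
|(Patch 1 ∪ Patch 2) ∩ Patch 3| = 3.
|(Patch 1 ∪ Patch 2) △ Patch 3| = 26 + 12 − 6 = 32.00.

32.00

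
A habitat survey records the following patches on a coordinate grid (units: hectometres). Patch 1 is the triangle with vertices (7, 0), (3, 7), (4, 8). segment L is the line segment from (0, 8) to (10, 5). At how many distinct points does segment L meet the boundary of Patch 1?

2

The segment meets the boundary at (4.507,6.648), (3.077,7.077).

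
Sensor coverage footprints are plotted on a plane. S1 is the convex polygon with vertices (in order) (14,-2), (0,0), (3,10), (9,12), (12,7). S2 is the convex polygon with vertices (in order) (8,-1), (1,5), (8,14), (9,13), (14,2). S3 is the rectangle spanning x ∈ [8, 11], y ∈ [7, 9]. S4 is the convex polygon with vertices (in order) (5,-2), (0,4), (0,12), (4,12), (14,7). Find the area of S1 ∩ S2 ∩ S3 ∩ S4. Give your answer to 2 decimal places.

The intersection is the polygon with vertices (11,7), (8,7), (8,9), (10,9), (11,8.5).
By the shoelace formula its area is 5.75.

5.75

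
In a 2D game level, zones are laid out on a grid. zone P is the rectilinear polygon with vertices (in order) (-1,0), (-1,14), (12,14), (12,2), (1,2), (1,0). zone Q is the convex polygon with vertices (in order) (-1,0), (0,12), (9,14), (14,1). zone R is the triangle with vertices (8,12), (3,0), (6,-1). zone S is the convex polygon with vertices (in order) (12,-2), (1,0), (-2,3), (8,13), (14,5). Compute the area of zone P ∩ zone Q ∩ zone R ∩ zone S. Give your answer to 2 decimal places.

The intersection is the polygon with vertices (8,12), (6.462,2), (3.833,2).
By the shoelace formula its area is 13.14.

13.14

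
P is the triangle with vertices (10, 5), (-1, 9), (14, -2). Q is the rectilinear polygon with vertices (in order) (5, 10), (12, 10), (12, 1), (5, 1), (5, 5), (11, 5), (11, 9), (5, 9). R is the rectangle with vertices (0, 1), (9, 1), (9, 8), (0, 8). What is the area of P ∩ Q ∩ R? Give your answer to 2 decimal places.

The intersection is the polygon with vertices (5,5), (9,5), (9,1.667), (5,4.6).
By the shoelace formula its area is 7.47.

7.47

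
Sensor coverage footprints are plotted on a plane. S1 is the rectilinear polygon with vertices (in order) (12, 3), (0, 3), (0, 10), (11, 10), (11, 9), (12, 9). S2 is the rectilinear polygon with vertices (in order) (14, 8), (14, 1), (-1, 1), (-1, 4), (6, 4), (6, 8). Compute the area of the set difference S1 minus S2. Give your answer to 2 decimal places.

47.00

|S1| = 83, |S1∩S2| = 36.
|S1 ∖ S2| = |S1| − |S1∩S2| = 83 − 36 = 47.00.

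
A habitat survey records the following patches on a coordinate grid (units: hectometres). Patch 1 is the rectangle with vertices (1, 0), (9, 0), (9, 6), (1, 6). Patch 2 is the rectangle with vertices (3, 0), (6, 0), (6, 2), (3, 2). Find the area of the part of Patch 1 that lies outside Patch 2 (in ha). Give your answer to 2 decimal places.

42.00

|Patch 1∩Patch 2|: x∈[3,6], y∈[0,2] → 3·2 = 6.
|Patch 1| = 48.
|Patch 1 ∖ Patch 2| = |Patch 1| − |Patch 1∩Patch 2| = 48 − 6 = 42.00.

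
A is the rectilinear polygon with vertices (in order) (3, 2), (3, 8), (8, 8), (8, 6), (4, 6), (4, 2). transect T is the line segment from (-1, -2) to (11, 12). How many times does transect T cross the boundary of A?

4

The segment meets the boundary at (7.571,8), (5.857,6), (4,3.833), (3,2.667).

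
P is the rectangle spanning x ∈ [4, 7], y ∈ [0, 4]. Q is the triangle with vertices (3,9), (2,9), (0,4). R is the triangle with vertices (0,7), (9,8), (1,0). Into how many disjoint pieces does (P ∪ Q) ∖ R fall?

(P ∪ Q) ∖ R splits into 3 disjoint pieces (area 11.5, area 1.4909, area 0.0455).

3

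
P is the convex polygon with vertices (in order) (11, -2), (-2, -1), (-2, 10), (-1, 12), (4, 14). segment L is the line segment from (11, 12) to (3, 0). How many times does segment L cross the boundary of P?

The segment meets the boundary at (7.302,6.453).

1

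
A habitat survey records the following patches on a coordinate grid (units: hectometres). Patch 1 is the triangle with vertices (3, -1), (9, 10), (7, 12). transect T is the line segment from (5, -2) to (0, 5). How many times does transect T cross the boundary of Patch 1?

The segment meets the boundary at (3.387,0.258), (3.557,0.021).

2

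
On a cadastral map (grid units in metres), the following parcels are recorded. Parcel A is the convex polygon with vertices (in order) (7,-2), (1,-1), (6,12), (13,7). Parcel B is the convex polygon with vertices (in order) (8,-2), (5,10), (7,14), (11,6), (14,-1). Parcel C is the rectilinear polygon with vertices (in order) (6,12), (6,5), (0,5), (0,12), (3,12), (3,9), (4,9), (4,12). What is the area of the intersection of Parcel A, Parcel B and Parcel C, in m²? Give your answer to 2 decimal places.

The intersection is the polygon with vertices (5.091,9.636), (6,12), (6,6).
By the shoelace formula its area is 2.73.

2.73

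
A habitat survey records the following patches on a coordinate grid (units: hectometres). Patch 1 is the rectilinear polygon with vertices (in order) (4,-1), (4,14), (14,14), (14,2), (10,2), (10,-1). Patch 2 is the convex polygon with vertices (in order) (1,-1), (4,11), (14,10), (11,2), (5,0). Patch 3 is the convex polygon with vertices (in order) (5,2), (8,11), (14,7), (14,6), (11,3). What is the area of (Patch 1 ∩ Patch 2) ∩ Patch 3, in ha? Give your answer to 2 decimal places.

41.38

The region (Patch 1 ∩ Patch 2) ∩ Patch 3 is the polygon with vertices (8.706,10.529), (13.1,7.6), (11.6,3.6), (11,3), (5,2), (7.871,10.613).
By the shoelace formula its area is 41.38.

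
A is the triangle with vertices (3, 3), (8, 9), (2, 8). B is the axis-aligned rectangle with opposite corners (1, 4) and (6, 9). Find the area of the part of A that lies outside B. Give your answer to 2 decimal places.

2.58

|A| = 15.5, |A∩B| = 12.9167.
|A ∖ B| = |A| − |A∩B| = 15.5 − 12.9167 = 2.58.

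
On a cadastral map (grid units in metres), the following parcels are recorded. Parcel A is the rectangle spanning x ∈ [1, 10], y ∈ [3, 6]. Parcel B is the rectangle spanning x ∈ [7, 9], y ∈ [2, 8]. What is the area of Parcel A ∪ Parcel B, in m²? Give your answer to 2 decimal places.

33.00

By inclusion–exclusion:
Individual areas: |Parcel A| = 27, |Parcel B| = 12.
|Parcel A∩Parcel B|: x∈[7,9], y∈[3,6] → 2·3 = 6.
|Parcel A ∪ Parcel B| = 39 − 6 = 33.00.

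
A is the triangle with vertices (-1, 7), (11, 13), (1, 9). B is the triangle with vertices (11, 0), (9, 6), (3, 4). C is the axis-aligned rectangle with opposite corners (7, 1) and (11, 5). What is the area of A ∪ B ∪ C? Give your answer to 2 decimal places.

31.00

By inclusion–exclusion:
Individual areas: |A| = 6, |B| = 20, |C| = 16.
|A∩B| = 0.
|A∩C| = 0.
|B∩C| = 11.
|A∩B∩C| = 0.
|A ∪ B ∪ C| = 42 − 11 + 0 = 31.00.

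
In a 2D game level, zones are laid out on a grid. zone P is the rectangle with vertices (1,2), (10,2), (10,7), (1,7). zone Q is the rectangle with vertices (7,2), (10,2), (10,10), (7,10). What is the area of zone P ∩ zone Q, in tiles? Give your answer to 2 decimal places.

|zone P∩zone Q|: x∈[7,10], y∈[2,7] → 3·5 = 15.

15.00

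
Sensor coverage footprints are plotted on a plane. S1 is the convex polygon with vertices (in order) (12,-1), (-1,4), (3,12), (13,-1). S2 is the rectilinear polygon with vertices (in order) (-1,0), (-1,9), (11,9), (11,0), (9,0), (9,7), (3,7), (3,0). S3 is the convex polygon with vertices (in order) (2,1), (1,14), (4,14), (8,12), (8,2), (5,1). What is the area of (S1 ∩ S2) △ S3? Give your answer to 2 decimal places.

78.12

|S1 ∩ S2| = 28.75.
|(S1 ∩ S2) ∩ S3| = 14.8149.
|(S1 ∩ S2) △ S3| = 28.75 + 79 − 29.6298 = 78.12.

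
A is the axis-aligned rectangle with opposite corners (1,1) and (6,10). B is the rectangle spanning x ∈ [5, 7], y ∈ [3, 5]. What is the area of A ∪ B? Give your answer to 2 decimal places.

By inclusion–exclusion:
Individual areas: |A| = 45, |B| = 4.
|A∩B|: x∈[5,6], y∈[3,5] → 1·2 = 2.
|A ∪ B| = 49 − 2 = 47.00.

47.00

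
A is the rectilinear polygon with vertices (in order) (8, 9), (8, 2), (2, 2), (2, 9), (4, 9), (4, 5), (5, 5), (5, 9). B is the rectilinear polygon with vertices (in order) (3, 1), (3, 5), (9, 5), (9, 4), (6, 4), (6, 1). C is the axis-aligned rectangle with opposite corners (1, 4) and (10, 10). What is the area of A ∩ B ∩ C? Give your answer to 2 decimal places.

The intersection is the polygon with vertices (6,4), (3,4), (3,5), (4,5), (5,5), (8,5), (8,4).
By the shoelace formula its area is 5.00.

5.00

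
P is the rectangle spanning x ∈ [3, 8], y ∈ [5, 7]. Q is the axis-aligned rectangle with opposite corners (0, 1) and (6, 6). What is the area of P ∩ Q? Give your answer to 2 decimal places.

|P∩Q|: x∈[3,6], y∈[5,6] → 3·1 = 3.

3.00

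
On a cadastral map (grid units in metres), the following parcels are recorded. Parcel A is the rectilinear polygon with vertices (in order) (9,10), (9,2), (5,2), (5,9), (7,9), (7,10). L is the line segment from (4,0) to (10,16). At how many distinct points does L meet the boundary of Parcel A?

2

The segment meets the boundary at (7.75,10), (5,2.667).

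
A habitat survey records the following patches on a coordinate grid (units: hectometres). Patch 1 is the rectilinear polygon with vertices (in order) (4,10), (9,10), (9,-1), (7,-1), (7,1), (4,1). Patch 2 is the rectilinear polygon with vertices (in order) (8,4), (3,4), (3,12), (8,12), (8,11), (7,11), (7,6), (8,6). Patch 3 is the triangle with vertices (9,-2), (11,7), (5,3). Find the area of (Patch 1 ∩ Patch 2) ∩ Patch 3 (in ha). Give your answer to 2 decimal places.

0.75

The region (Patch 1 ∩ Patch 2) ∩ Patch 3 is the polygon with vertices (8,4), (6.5,4), (8,5).
By the shoelace formula its area is 0.75.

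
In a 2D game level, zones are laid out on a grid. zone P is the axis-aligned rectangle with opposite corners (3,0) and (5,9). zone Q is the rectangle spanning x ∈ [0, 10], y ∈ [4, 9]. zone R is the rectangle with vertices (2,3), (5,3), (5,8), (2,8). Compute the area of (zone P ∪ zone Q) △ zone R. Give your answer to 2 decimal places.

|zone P ∪ zone Q| = 58.
|(zone P ∪ zone Q) ∩ zone R| = 14.
|(zone P ∪ zone Q) △ zone R| = 58 + 15 − 28 = 45.00.

45.00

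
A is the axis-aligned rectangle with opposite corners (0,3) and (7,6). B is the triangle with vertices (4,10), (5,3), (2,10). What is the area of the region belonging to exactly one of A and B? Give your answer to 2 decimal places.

|A| = 21, |B| = 7, |A∩B| = 1.2857.
|A △ B| = |A| + |B| − 2·|A∩B| = 21 + 7 − 2.5714 = 25.43.

25.43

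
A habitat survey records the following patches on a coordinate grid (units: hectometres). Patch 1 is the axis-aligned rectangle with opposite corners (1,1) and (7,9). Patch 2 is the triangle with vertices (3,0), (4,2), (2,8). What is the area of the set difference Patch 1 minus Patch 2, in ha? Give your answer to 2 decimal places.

|Patch 1| = 48, |Patch 1∩Patch 2| = 4.6875.
|Patch 1 ∖ Patch 2| = |Patch 1| − |Patch 1∩Patch 2| = 48 − 4.6875 = 43.31.

43.31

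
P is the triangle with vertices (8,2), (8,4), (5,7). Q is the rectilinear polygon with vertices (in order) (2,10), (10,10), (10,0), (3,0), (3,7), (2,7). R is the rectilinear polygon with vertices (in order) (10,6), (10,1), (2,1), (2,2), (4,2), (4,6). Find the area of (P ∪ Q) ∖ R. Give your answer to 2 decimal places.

|P ∪ Q| = 73.
|(P ∪ Q) ∩ R| = 31.
|(P ∪ Q) ∖ R| = 73 − 31 = 42.00.

42.00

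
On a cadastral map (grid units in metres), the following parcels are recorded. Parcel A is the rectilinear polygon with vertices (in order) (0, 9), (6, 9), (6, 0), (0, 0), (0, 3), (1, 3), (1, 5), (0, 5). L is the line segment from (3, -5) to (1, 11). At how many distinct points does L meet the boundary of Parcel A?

2

The segment meets the boundary at (1.25,9), (2.375,0).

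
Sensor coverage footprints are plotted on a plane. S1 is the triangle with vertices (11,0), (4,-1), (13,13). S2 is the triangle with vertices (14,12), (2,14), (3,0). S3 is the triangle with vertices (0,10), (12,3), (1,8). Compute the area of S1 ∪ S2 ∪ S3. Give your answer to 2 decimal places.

By inclusion–exclusion:
Individual areas: |S1| = 44.5, |S2| = 83, |S3| = 8.5.
|S1∩S2| = 4.1509.
|S1∩S3| = 1.052.
|S2∩S3| = 4.7395.
|S1∩S2∩S3| = 0.
|S1 ∪ S2 ∪ S3| = 136 − 9.9424 + 0 = 126.06.

126.06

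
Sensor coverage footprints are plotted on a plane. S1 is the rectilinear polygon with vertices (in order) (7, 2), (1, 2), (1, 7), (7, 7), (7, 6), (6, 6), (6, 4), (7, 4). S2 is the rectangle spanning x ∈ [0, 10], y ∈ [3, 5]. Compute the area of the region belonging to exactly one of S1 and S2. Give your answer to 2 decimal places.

|S1| = 28, |S2| = 20, |S1∩S2| = 11.
|S1 △ S2| = |S1| + |S2| − 2·|S1∩S2| = 28 + 20 − 22 = 26.00.

26.00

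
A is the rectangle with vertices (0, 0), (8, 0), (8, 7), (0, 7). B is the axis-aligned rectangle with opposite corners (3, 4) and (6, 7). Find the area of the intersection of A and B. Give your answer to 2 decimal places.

9.00

|A∩B|: x∈[3,6], y∈[4,7] → 3·3 = 9.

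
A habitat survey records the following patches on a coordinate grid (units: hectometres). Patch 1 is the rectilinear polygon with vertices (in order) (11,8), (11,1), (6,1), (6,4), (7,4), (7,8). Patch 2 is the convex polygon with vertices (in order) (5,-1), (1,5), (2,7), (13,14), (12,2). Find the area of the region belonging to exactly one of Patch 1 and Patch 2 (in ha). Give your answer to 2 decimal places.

71.76

|Patch 1| = 31, |Patch 2| = 102, |Patch 1∩Patch 2| = 30.619.
|Patch 1 △ Patch 2| = |Patch 1| + |Patch 2| − 2·|Patch 1∩Patch 2| = 31 + 102 − 61.2381 = 71.76.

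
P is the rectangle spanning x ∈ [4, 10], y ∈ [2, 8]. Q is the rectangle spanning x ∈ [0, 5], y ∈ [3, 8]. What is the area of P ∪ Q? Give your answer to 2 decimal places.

By inclusion–exclusion:
Individual areas: |P| = 36, |Q| = 25.
|P∩Q|: x∈[4,5], y∈[3,8] → 1·5 = 5.
|P ∪ Q| = 61 − 5 = 56.00.

56.00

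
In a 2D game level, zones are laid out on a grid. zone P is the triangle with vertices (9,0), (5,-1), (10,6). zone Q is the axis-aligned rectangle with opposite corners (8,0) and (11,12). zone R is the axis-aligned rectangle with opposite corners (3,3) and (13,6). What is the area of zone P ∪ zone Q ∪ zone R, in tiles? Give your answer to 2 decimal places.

By inclusion–exclusion:
Individual areas: |zone P| = 11.5, |zone Q| = 36, |zone R| = 30.
|zone P∩zone Q| = 6.2.
|zone P∩zone R| = 2.4643.
|zone Q∩zone R|: x∈[8,11], y∈[3,6] → 3·3 = 9.
|zone P∩zone Q∩zone R| = 2.45.
|zone P ∪ zone Q ∪ zone R| = 77.5 − 17.6643 + 2.45 = 62.29.

62.29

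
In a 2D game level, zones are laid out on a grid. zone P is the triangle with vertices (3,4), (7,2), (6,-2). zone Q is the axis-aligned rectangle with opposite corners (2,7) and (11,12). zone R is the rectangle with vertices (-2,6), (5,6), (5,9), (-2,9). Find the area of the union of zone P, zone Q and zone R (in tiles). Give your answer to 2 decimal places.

69.00

By inclusion–exclusion:
Individual areas: |zone P| = 9, |zone Q| = 45, |zone R| = 21.
|zone P∩zone Q| = 0.
|zone P∩zone R| = 0.
|zone Q∩zone R|: x∈[2,5], y∈[7,9] → 3·2 = 6.
|zone P∩zone Q∩zone R| = 0.
|zone P ∪ zone Q ∪ zone R| = 75 − 6 + 0 = 69.00.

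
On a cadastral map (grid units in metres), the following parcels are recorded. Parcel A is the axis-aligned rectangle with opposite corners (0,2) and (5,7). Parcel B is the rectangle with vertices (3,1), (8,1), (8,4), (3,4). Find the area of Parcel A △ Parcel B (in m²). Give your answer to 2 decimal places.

|Parcel A∩Parcel B|: x∈[3,5], y∈[2,4] → 2·2 = 4.
|Parcel A △ Parcel B| = |Parcel A| + |Parcel B| − 2·|Parcel A∩Parcel B| = 25 + 15 − 8 = 32.00.

32.00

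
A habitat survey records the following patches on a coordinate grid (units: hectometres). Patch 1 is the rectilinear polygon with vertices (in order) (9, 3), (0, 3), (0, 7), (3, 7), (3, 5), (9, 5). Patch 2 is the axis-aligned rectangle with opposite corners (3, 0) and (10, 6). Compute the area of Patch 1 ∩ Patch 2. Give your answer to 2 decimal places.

12.00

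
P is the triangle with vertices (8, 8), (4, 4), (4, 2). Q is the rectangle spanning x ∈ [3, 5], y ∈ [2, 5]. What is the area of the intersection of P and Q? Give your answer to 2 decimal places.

1.75

The intersection is the polygon with vertices (4,4), (5,5), (5,3.5), (4,2).
By the shoelace formula its area is 1.75.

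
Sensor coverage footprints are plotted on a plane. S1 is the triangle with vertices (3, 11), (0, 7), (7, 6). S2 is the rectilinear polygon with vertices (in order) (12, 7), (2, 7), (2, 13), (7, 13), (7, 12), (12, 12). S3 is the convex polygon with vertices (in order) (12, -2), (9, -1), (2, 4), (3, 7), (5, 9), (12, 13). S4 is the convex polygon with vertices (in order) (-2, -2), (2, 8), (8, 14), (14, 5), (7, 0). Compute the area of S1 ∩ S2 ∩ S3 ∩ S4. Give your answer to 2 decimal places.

2.84

The intersection is the polygon with vertices (3,7), (4.778,8.778), (6.2,7).
By the shoelace formula its area is 2.84.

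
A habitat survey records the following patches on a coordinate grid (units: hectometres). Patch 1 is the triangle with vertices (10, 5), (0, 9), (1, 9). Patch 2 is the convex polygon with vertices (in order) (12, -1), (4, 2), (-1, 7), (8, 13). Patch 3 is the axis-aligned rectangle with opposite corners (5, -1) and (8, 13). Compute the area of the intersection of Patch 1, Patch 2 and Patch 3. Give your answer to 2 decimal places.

The intersection is the polygon with vertices (8,5.889), (8,5.8), (5,7), (5,7.222).
By the shoelace formula its area is 0.47.

0.47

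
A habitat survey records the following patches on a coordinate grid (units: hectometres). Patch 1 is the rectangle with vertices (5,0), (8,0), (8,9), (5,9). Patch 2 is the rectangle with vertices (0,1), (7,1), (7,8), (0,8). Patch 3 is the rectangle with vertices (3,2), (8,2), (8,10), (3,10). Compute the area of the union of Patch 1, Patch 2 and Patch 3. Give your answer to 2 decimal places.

69.00

By inclusion–exclusion:
Individual areas: |Patch 1| = 27, |Patch 2| = 49, |Patch 3| = 40.
|Patch 1∩Patch 2|: x∈[5,7], y∈[1,8] → 2·7 = 14.
|Patch 1∩Patch 3|: x∈[5,8], y∈[2,9] → 3·7 = 21.
|Patch 2∩Patch 3|: x∈[3,7], y∈[2,8] → 4·6 = 24.
|Patch 1∩Patch 2∩Patch 3| = 12.
|Patch 1 ∪ Patch 2 ∪ Patch 3| = 116 − 59 + 12 = 69.00.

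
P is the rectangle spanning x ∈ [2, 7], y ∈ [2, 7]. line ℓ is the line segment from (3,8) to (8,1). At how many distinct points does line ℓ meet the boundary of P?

2

The segment meets the boundary at (7,2.4), (3.714,7).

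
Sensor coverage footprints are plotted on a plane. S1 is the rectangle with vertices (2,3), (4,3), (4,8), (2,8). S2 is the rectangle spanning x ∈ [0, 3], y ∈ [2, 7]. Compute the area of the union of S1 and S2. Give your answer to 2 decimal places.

21.00

By inclusion–exclusion:
Individual areas: |S1| = 10, |S2| = 15.
|S1∩S2|: x∈[2,3], y∈[3,7] → 1·4 = 4.
|S1 ∪ S2| = 25 − 4 = 21.00.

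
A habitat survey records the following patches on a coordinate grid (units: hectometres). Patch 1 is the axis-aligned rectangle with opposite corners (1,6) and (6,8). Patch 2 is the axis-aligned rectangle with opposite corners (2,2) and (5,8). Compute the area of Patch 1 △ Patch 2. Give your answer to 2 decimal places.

|Patch 1∩Patch 2|: x∈[2,5], y∈[6,8] → 3·2 = 6.
|Patch 1 △ Patch 2| = |Patch 1| + |Patch 2| − 2·|Patch 1∩Patch 2| = 10 + 18 − 12 = 16.00.

16.00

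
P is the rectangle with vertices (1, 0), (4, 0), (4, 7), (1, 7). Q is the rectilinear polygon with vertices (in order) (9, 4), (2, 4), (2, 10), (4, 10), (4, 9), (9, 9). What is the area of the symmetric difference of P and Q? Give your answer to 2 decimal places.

|P| = 21, |Q| = 37, |P∩Q| = 6.
|P △ Q| = |P| + |Q| − 2·|P∩Q| = 21 + 37 − 12 = 46.00.

46.00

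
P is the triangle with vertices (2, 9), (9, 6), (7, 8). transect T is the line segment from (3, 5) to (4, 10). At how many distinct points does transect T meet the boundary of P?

2

The segment meets the boundary at (3.731,8.654), (3.658,8.289).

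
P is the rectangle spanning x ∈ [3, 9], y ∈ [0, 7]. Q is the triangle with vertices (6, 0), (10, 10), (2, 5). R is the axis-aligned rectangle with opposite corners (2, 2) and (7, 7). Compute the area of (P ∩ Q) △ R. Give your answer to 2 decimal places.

|P ∩ Q| = 23.6625.
|(P ∩ Q) ∩ R| = 17.2125.
|(P ∩ Q) △ R| = 23.6625 + 25 − 34.425 = 14.24.

14.24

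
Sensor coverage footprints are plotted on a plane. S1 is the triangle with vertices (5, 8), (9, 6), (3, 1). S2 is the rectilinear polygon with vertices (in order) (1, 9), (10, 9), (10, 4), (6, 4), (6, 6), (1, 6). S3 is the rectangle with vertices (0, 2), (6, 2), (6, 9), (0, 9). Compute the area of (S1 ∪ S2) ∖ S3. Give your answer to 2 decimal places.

20.61

|S1 ∪ S2| = 42.8286.
|(S1 ∪ S2) ∩ S3| = 22.2214.
|(S1 ∪ S2) ∖ S3| = 42.8286 − 22.2214 = 20.61.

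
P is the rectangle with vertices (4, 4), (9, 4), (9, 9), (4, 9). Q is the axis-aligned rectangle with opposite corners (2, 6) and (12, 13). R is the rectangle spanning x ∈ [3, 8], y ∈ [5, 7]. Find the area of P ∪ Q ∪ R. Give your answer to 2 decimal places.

By inclusion–exclusion:
Individual areas: |P| = 25, |Q| = 70, |R| = 10.
|P∩Q|: x∈[4,9], y∈[6,9] → 5·3 = 15.
|P∩R|: x∈[4,8], y∈[5,7] → 4·2 = 8.
|Q∩R|: x∈[3,8], y∈[6,7] → 5·1 = 5.
|P∩Q∩R| = 4.
|P ∪ Q ∪ R| = 105 − 28 + 4 = 81.00.

81.00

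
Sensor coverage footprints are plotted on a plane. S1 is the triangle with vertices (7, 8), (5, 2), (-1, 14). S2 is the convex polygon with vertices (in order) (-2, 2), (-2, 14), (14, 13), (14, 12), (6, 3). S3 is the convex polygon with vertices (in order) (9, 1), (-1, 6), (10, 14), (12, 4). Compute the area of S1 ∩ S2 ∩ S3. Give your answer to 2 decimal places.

The intersection is the polygon with vertices (5.2,2.9), (4.333,3.333), (1.933,8.133), (4.415,9.938), (7,8), (5.304,2.913).
By the shoelace formula its area is 19.59.

19.59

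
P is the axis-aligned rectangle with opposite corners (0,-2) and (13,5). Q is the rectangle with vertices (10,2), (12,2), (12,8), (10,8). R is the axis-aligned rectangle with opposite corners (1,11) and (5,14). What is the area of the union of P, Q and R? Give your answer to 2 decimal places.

By inclusion–exclusion:
Individual areas: |P| = 91, |Q| = 12, |R| = 12.
|P∩Q|: x∈[10,12], y∈[2,5] → 2·3 = 6.
|P∩R| = 0 (no overlap).
|Q∩R| = 0 (no overlap).
|P∩Q∩R| = 0.
|P ∪ Q ∪ R| = 115 − 6 + 0 = 109.00.

109.00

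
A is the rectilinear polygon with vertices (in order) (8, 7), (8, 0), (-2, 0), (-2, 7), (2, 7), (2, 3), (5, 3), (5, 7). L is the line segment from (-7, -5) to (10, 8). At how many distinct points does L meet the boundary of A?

The segment meets the boundary at (5,4.176), (3.462,3), (-0.462,0), (8,6.471).

4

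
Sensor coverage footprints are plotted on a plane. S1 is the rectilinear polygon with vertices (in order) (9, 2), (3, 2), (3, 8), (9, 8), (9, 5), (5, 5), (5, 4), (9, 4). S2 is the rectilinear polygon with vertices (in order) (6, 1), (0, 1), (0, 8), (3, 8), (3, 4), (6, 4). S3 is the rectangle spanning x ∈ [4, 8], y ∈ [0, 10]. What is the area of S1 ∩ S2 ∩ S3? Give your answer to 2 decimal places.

The intersection is the polygon with vertices (5,4), (6,4), (6,2), (4,2), (4,4).
By the shoelace formula its area is 4.00.

4.00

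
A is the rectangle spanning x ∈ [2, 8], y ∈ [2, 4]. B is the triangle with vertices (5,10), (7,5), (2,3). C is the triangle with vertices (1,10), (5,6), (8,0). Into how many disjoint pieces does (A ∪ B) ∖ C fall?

3

(A ∪ B) ∖ C splits into 3 disjoint pieces (area 3, area 11.1263, area 7.525).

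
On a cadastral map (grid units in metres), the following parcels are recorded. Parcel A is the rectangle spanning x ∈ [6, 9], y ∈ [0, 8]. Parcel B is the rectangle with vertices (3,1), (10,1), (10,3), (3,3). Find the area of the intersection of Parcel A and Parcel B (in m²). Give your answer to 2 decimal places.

6.00

|Parcel A∩Parcel B|: x∈[6,9], y∈[1,3] → 3·2 = 6.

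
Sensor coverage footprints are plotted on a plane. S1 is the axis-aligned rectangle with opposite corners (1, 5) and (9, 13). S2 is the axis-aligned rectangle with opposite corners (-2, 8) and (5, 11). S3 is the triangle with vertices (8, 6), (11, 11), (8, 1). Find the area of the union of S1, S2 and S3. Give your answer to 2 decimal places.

78.67

By inclusion–exclusion:
Individual areas: |S1| = 64, |S2| = 21, |S3| = 7.5.
|S1∩S2|: x∈[1,5], y∈[8,11] → 4·3 = 12.
|S1∩S3| = 1.8333.
|S2∩S3| = 0.
|S1∩S2∩S3| = 0.
|S1 ∪ S2 ∪ S3| = 92.5 − 13.8333 + 0 = 78.67.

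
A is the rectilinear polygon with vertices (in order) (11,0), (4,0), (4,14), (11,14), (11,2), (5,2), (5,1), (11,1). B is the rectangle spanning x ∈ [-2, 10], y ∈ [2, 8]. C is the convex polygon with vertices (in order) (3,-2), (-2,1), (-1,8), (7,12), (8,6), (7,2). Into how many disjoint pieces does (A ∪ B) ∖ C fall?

(A ∪ B) ∖ C splits into 3 disjoint pieces (area 3.4286, area 51.25, area 5.5).

3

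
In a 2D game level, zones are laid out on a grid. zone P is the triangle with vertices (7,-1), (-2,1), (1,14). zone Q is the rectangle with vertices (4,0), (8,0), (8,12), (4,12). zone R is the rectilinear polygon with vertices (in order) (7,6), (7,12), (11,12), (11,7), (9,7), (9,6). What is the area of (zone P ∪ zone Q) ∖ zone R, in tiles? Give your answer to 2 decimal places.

|zone P ∪ zone Q| = 101.05.
|(zone P ∪ zone Q) ∩ zone R| = 6.
|(zone P ∪ zone Q) ∖ zone R| = 101.05 − 6 = 95.05.

95.05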